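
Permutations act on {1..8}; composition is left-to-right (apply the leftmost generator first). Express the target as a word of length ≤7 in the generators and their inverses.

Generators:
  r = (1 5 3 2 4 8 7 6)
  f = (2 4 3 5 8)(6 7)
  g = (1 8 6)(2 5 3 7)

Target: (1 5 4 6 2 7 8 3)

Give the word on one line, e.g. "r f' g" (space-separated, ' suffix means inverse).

  after g: (1 8 6)(2 5 3 7)
  after r: (1 7 4 8)(2 3 6 5)
  after g: (1 2 7 4 6 3)
  after f': (1 8 5 3)(2 6 4 7)
  after f': (1 5 4 6 2 7 8 3)

g r g f' f'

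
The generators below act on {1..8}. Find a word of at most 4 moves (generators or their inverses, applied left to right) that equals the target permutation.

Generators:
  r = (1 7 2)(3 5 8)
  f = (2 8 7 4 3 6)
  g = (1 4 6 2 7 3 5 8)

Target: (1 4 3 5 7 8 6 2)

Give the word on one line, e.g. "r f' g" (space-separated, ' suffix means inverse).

  after r: (1 7 2)(3 5 8)
  after f: (1 4 3 5 7 8 6 2)

r f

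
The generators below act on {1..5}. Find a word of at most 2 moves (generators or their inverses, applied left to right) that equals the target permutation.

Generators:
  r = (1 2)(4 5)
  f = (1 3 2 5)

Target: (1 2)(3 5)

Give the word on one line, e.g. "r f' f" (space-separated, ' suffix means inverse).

f' f'

  after f': (1 5 2 3)
  after f': (1 2)(3 5)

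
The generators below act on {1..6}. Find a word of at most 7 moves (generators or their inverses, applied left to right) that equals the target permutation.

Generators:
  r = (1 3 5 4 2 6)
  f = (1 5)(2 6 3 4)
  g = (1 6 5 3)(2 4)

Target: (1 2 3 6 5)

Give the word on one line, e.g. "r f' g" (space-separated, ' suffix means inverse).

  after r': (1 6 2 4 5 3)
  after g: (1 5)(3 6 4)
  after f: (2 6)
  after g: (1 6 4 2 5 3)
  after r': (1 2 3 6 5)

r' g f g r'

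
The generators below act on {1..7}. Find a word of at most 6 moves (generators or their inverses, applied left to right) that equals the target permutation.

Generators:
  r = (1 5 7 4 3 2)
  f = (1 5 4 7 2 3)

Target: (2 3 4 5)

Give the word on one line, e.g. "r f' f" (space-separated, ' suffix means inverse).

f' r f r r

  after f': (1 3 2 7 4 5)
  after r: (1 2 4 7 3)
  after f: (1 3 5 4 2 7)
  after r: (1 2 4)(3 7 5)
  after r: (2 3 4 5)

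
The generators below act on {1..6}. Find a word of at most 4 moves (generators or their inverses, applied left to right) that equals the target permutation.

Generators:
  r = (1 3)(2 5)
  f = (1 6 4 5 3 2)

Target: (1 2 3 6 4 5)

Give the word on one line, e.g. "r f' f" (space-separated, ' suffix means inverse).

  after r': (1 3)(2 5)
  after f: (1 2 3 6 4 5)

r' f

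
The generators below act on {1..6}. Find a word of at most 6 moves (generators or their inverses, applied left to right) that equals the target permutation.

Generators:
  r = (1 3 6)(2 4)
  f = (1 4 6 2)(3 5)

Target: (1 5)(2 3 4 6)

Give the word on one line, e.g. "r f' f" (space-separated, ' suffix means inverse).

  after r: (1 3 6)(2 4)
  after f': (1 5 3 4 6 2)
  after r: (1 5 6 4)(2 3)
  after f': (1 3 6)(2 5 4)
  after f': (1 5)(2 3 4 6)

r f' r f' f'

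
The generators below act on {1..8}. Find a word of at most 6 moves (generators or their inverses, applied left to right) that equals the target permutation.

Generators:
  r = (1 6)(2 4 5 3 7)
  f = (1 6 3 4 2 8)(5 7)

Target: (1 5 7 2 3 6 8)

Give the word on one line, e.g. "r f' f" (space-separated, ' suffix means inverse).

r f r f'

  after r: (1 6)(2 4 5 3 7)
  after f: (1 3 5 4 7 8)
  after r: (1 7 8 6)(2 4)
  after f': (1 5 7 2 3 6 8)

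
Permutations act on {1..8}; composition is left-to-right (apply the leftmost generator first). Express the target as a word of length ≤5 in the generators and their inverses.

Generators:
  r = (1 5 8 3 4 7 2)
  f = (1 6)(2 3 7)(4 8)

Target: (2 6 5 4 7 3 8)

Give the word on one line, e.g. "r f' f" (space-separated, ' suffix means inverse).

  after f: (1 6)(2 3 7)(4 8)
  after f: (2 7 3)
  after f: (1 6)(4 8)
  after r: (1 6 5 8 7 2)(3 4)
  after f: (2 6 5 4 7 3 8)

f f f r f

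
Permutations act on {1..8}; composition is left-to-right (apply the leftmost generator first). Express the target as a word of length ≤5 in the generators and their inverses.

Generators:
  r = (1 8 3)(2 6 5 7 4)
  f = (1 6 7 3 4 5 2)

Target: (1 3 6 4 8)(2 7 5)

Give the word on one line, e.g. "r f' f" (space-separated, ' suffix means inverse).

  after r': (1 3 8)(2 4 7 5 6)
  after f: (1 4 3 8 6)(2 5 7)
  after r': (1 7 4 8 2 6 3)
  after f: (1 3 6 4 8)(2 7 5)

r' f r' f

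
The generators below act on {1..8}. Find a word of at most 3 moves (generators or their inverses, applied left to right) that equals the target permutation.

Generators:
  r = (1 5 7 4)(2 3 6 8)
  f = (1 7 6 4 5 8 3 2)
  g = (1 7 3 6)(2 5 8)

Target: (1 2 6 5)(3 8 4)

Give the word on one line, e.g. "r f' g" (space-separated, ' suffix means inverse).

  after f: (1 7 6 4 5 8 3 2)
  after g: (1 3 5 2 7)(4 8 6)
  after f: (1 2 6 5)(3 8 4)

f g f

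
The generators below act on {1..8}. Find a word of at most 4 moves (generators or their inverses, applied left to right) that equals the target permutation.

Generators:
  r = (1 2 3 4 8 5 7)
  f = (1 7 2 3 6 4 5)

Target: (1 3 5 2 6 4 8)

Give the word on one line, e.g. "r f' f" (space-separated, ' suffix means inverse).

  after r: (1 2 3 4 8 5 7)
  after f: (1 3 5 2 6 4 8)

r f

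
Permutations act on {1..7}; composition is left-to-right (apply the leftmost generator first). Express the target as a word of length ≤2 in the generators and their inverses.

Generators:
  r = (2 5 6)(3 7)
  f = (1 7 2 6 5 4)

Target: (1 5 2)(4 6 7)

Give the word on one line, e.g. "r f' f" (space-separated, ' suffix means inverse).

  after f': (1 4 5 6 2 7)
  after f': (1 5 2)(4 6 7)

f' f'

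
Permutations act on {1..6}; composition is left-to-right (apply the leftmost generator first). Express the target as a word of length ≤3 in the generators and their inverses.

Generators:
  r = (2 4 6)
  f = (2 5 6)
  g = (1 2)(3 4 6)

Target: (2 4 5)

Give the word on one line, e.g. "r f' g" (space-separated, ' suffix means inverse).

  after r: (2 4 6)
  after f': (2 4 5)

r f'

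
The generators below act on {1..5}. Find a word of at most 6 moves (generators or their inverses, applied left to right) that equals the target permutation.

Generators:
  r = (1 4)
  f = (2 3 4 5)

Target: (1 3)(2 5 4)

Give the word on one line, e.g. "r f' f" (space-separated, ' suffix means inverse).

  after r: (1 4)
  after f: (1 5 2 3 4)
  after r': (1 5 2 3)
  after f': (1 4 3)
  after f': (1 3)(2 5 4)

r f r' f' f'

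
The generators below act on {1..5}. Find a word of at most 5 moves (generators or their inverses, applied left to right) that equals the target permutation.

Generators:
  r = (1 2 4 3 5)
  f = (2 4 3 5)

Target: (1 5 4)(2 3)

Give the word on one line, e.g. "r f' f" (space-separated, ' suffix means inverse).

  after f': (2 5 3 4)
  after f': (2 3)(4 5)
  after r: (1 2 5 3 4)
  after f': (1 5 4)(2 3)

f' f' r f'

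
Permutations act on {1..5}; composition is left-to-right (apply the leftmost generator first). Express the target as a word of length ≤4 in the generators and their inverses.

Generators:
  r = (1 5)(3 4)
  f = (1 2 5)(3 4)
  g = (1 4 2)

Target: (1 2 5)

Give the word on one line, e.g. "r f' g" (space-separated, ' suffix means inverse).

  after f': (1 5 2)(3 4)
  after r: (2 5)
  after f: (1 2)(3 4)
  after r: (1 2 5)

f' r f r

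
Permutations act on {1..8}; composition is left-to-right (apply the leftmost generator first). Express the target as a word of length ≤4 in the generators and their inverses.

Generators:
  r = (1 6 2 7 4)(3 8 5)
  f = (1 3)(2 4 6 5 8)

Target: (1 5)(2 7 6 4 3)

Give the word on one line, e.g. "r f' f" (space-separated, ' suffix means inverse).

  after r: (1 6 2 7 4)(3 8 5)
  after f: (1 5)(2 7 6 4 3)

r f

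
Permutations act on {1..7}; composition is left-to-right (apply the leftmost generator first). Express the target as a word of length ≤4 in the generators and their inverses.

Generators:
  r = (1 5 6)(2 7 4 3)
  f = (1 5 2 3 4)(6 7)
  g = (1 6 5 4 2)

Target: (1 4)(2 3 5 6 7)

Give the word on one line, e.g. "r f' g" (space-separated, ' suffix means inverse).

  after r': (1 6 5)(2 3 4 7)
  after f: (1 7 3)(2 4 6)
  after r: (1 4)(2 3 5 6 7)

r' f r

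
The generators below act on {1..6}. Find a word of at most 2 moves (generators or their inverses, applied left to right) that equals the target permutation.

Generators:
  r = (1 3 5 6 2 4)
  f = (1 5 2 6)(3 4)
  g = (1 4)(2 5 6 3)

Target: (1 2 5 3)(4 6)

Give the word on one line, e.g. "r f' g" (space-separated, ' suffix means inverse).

  after f: (1 5 2 6)(3 4)
  after g': (1 2 5 3)(4 6)

f g'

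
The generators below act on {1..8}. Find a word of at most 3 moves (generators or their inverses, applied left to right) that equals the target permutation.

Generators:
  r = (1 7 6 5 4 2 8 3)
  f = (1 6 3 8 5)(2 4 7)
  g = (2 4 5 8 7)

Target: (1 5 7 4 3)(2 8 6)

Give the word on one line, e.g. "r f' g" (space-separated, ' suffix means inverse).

  after r': (1 3 8 2 4 5 6 7)
  after f': (1 6 4 8 7 5)
  after r: (1 5 7 4 3)(2 8 6)

r' f' r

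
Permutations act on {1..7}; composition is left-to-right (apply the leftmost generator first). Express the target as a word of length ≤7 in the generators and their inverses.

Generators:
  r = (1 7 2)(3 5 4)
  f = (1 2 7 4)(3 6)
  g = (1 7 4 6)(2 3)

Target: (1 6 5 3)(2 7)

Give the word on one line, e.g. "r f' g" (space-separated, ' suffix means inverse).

f' r g' f' g'

  after f': (1 4 7 2)(3 6)
  after r: (1 3 6 5 4 2 7)
  after g': (1 2)(3 4)(5 7 6)
  after f': (2 4 6 5)(3 7)
  after g': (1 6 5 3)(2 7)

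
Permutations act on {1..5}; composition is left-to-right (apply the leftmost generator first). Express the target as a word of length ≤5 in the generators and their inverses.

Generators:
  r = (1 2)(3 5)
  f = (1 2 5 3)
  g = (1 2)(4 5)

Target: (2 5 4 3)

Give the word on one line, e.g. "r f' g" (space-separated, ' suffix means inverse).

  after f: (1 2 5 3)
  after g': (2 4 5 3)
  after r: (1 2 4 3)
  after g: (2 5 4 3)

f g' r g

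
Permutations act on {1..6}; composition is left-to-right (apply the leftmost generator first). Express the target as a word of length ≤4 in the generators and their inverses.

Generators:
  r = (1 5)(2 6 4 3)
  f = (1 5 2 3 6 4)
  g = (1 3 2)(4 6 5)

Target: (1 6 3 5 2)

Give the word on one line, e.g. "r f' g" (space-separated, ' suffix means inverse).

r' g'

  after r': (1 5)(2 3 4 6)
  after g': (1 6 3 5 2)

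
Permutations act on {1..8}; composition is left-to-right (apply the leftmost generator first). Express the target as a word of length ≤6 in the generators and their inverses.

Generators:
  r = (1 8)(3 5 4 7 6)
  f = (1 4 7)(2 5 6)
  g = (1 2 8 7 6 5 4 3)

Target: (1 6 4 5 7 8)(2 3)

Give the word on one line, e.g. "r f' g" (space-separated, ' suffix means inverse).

  after g': (1 3 4 5 6 7 8 2)
  after f: (1 3 7 8 5 2 4 6)
  after g': (1 4 7 2 5)(3 8 6)
  after r: (1 7 2 4 6 5 8 3)
  after g: (1 6 4 5 7 8)(2 3)

g' f g' r g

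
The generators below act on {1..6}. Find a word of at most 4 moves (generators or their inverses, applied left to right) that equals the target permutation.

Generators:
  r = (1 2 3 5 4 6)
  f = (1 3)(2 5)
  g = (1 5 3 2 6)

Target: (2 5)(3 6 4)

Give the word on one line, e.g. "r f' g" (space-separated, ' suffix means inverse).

  after r': (1 6 4 5 3 2)
  after g: (2 5)(3 6 4)

r' g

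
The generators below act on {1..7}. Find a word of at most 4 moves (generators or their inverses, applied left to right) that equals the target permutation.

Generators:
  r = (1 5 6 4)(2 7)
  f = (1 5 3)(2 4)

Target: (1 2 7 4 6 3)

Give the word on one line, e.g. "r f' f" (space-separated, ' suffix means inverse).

r r r f

  after r: (1 5 6 4)(2 7)
  after r: (1 6)(4 5)
  after r: (1 4 6 5)(2 7)
  after f: (1 2 7 4 6 3)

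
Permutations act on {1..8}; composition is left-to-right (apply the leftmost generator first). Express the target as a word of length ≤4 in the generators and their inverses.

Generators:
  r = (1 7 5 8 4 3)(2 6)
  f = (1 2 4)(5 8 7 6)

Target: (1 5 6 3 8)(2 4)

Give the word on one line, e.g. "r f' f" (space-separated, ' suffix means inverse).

  after f': (1 4 2)(5 6 7 8)
  after r': (1 8 7 5 2 3 4 6)
  after r': (1 5 6 3 8)(2 4)

f' r' r'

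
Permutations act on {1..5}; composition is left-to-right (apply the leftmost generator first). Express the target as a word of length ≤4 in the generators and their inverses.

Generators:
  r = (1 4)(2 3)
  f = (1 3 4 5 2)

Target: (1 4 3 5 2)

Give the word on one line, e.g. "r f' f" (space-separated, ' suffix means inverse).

  after f: (1 3 4 5 2)
  after r: (1 2 4 5 3)
  after f': (1 5)(2 3)
  after f': (1 4 3 5 2)

f r f' f'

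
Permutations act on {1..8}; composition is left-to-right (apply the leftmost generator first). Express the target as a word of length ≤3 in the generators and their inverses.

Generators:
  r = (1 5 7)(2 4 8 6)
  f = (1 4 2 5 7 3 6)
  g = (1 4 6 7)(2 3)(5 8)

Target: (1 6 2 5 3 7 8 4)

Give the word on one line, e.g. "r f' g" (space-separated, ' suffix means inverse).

f f r'

  after f: (1 4 2 5 7 3 6)
  after f: (1 2 7 6 4 5 3)
  after r': (1 6 2 5 3 7 8 4)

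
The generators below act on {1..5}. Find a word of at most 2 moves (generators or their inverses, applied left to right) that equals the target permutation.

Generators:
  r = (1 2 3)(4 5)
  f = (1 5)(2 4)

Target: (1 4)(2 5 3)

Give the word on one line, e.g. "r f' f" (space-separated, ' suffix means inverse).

  after f': (1 5)(2 4)
  after r': (1 4)(2 5 3)

f' r'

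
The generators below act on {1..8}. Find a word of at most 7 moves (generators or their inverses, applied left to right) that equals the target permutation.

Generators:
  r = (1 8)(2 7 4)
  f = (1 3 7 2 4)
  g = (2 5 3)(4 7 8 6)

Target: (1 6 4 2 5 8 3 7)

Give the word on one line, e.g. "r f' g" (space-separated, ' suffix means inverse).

  after r': (1 8)(2 4 7)
  after f': (1 8 4 3)
  after g: (1 6 4 2 5 3)(7 8)
  after f': (1 6 2 5)(3 4 7 8)
  after r': (1 6 4 2 5 8 3 7)

r' f' g f' r'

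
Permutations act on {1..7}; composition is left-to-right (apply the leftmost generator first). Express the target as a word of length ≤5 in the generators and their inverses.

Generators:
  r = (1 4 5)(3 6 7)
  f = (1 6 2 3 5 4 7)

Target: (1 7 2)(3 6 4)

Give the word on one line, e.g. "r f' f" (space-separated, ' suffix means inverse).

  after f: (1 6 2 3 5 4 7)
  after f: (1 2 5 7 6 3 4)
  after f: (1 3 7 2 4 6 5)
  after r': (1 7 2)(3 6 4)

f f f r'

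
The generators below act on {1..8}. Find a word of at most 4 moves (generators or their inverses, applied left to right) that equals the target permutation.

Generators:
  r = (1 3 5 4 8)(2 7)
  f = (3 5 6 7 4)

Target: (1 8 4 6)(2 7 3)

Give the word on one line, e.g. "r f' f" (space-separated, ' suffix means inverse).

f' f' r'

  after f': (3 4 7 6 5)
  after f': (3 7 5 4 6)
  after r': (1 8 4 6)(2 7 3)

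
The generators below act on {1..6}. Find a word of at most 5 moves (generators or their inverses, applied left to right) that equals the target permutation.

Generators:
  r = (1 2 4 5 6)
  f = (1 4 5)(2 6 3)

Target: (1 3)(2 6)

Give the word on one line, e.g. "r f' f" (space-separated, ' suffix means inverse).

  after f': (1 5 4)(2 3 6)
  after r': (1 4 6)(2 3 5)
  after r': (1 2 3 4 5)
  after f: (1 6 3 5 4)
  after f: (1 3)(2 6)

f' r' r' f f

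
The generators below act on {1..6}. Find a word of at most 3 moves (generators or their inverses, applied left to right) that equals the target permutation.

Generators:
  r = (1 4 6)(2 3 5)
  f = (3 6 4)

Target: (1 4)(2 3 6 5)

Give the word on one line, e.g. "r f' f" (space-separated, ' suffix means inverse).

  after f': (3 4 6)
  after r: (1 4)(2 3 6 5)

f' r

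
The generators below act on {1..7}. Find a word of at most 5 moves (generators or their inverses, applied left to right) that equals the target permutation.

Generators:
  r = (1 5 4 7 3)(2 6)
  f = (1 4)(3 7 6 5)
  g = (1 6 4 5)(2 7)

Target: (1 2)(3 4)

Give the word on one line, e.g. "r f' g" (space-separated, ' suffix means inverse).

  after r': (1 3 7 4 5)(2 6)
  after f: (1 7)(2 5 4 3 6)
  after f: (1 6 2 3 5)(4 7)
  after r: (1 2)(3 4)

r' f f r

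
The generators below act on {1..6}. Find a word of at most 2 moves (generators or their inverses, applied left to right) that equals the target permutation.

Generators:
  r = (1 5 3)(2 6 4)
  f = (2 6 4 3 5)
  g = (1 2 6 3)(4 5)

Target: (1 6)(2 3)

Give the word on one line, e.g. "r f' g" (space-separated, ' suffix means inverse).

g' g'

  after g': (1 3 6 2)(4 5)
  after g': (1 6)(2 3)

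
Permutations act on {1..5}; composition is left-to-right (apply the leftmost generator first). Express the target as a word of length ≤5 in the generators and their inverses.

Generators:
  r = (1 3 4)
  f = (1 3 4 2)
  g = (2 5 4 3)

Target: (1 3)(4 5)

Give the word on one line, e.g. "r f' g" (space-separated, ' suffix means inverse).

  after g': (2 3 4 5)
  after r: (1 3)(2 4 5)
  after r: (1 4 5 2)
  after f': (1 3)(4 5)

g' r r f'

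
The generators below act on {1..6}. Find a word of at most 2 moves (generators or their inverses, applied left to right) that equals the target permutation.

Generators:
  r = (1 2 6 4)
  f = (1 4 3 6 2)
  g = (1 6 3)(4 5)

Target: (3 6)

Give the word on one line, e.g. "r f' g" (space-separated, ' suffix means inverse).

f' r'

  after f': (1 2 6 3 4)
  after r': (3 6)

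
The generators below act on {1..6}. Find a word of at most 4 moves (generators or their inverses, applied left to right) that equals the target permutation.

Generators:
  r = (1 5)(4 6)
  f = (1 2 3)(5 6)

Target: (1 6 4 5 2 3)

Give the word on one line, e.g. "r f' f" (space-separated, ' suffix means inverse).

  after r': (1 5)(4 6)
  after f: (1 6 4 5 2 3)

r' f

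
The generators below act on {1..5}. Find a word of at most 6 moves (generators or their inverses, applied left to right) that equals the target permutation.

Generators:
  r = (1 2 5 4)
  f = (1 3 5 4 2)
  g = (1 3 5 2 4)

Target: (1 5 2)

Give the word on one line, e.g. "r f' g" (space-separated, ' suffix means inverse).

f' f' g' g'

  after f': (1 2 4 5 3)
  after f': (1 4 3 2 5)
  after g': (1 2 3 5 4)
  after g': (1 5 2)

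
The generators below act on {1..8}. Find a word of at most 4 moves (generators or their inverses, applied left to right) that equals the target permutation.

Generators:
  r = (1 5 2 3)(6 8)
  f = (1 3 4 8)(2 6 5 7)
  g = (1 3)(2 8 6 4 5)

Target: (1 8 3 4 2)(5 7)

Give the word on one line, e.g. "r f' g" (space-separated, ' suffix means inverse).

  after g: (1 3)(2 8 6 4 5)
  after r': (1 2 6 4)
  after f: (1 6 8)(2 5 7)(3 4)
  after r': (1 8 3 4 2)(5 7)

g r' f r'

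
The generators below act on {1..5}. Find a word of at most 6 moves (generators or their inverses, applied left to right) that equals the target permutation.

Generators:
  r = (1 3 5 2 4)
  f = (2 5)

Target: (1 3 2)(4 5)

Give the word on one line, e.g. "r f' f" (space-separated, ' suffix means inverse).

r r r f r'

  after r: (1 3 5 2 4)
  after r: (1 5 4 3 2)
  after r: (1 2 3 4 5)
  after f: (1 5)(2 3 4)
  after r': (1 3 2)(4 5)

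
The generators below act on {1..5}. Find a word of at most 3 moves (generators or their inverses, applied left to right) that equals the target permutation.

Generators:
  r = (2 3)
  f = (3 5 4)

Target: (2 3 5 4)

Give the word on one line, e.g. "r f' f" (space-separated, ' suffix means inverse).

  after f: (3 5 4)
  after r: (2 3 5 4)

f r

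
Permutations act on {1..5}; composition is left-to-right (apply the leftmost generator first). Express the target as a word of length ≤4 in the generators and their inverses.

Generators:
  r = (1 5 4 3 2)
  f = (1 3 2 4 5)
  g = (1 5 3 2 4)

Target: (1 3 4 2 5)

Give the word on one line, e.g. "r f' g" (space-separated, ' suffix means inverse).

  after r: (1 5 4 3 2)
  after g: (1 3 4 2 5)

r g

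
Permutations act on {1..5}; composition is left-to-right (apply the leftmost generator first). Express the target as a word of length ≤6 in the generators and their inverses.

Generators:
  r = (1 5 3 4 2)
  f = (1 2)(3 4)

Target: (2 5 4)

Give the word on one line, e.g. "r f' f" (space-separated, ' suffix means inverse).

r' f r f' r'

  after r': (1 2 4 3 5)
  after f: (2 3 5)
  after r: (1 5)(2 4)
  after f': (1 5 2 3 4)
  after r': (2 5 4)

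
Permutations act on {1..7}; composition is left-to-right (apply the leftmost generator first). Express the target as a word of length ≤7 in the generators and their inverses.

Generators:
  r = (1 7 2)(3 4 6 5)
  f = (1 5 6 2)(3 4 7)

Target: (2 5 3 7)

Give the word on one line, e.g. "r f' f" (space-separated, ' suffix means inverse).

  after r: (1 7 2)(3 4 6 5)
  after r: (1 2 7)(3 6)(4 5)
  after f': (1 6 7 2 4)(3 5)
  after r: (1 5 4 7)(2 6)
  after f': (2 5 3 7)

r r f' r f'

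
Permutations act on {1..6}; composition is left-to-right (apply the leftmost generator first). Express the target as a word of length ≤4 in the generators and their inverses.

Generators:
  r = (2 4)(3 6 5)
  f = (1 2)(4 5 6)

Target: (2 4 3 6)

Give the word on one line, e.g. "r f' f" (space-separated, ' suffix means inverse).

f' f' r

  after f': (1 2)(4 6 5)
  after f': (4 5 6)
  after r: (2 4 3 6)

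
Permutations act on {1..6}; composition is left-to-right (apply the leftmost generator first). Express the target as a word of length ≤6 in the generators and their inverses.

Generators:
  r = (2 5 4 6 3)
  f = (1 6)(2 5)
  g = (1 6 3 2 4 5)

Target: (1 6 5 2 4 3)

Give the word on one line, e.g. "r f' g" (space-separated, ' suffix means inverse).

  after g': (1 5 4 2 3 6)
  after f': (1 2 3)(4 5)
  after r': (1 3)(2 6 4)
  after r': (1 6 5 2 4 3)

g' f' r' r'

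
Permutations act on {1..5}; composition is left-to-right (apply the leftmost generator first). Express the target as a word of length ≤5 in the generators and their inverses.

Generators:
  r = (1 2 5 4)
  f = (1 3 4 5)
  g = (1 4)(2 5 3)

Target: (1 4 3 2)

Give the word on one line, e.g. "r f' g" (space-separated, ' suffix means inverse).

g r g'

  after g: (1 4)(2 5 3)
  after r: (2 4)(3 5)
  after g': (1 4 3 2)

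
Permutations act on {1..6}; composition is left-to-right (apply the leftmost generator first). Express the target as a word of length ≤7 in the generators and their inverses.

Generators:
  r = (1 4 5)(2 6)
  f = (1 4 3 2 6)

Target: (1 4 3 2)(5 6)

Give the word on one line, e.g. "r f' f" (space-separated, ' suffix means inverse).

f f r' r' f'

  after f: (1 4 3 2 6)
  after f: (1 3 6 4 2)
  after r': (1 3 2 5 4 6)
  after r': (1 3 6 5)(2 4)
  after f': (1 4 3 2)(5 6)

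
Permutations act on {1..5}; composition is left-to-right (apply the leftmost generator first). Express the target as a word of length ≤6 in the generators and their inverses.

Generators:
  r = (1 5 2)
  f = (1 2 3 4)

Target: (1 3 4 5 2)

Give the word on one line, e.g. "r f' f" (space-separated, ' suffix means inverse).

  after f': (1 4 3 2)
  after r: (1 4 3)(2 5)
  after f': (1 3 4 2 5)
  after r': (1 3 4 5 2)

f' r f' r'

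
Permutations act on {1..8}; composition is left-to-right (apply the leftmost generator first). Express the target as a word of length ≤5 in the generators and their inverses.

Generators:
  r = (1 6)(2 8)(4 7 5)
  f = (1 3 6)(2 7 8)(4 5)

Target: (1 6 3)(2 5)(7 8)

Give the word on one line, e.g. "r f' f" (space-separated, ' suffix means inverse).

  after r': (1 6)(2 8)(4 5 7)
  after f': (1 3)(2 7 5)
  after r': (1 3 6)(2 4 5 8)
  after f: (1 6 3)(2 5)(7 8)

r' f' r' f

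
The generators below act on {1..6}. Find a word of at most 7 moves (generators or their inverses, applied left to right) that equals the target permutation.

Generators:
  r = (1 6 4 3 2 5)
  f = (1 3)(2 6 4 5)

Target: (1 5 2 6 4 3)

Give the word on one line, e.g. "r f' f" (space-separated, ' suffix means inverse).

f' r f r' r'

  after f': (1 3)(2 5 4 6)
  after r: (1 2)(3 6 5)
  after f: (1 6 2 3 4 5)
  after r': (2 4)(3 6)
  after r': (1 5 2 6 4 3)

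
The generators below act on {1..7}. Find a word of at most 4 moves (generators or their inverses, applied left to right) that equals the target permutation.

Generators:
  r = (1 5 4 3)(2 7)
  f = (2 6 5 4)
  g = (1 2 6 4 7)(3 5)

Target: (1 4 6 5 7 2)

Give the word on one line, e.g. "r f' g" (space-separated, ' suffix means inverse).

g r f' g'

  after g: (1 2 6 4 7)(3 5)
  after r: (1 7 5)(2 6 3 4)
  after f': (1 7 6 3 5)
  after g': (1 4 6 5 7 2)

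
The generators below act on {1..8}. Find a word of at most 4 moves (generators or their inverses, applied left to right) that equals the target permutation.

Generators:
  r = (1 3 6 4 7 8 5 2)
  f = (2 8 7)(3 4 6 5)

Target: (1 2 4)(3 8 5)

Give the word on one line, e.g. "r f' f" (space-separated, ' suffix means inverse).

f' r'

  after f': (2 7 8)(3 5 6 4)
  after r': (1 2 4)(3 8 5)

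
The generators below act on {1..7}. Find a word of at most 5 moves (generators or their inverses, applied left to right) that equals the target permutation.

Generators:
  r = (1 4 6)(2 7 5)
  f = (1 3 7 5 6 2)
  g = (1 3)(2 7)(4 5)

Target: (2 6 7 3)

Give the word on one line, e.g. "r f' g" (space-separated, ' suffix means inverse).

  after f: (1 3 7 5 6 2)
  after f: (1 7 6)(2 3 5)
  after r: (1 5 7)(2 3)(4 6)
  after g: (1 4 6 5 2)(3 7)
  after r': (2 6 7 3)

f f r g r'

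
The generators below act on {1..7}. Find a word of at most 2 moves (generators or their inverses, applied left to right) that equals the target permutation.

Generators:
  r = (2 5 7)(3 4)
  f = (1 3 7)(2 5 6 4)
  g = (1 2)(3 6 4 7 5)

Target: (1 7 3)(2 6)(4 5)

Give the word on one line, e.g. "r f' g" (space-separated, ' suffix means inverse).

  after f: (1 3 7)(2 5 6 4)
  after f: (1 7 3)(2 6)(4 5)

f f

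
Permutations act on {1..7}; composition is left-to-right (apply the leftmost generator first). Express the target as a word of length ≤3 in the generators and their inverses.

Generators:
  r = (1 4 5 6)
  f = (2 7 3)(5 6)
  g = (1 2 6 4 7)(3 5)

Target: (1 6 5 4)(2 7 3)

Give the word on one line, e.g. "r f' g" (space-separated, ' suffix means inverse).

r' f' f'

  after r': (1 6 5 4)
  after f': (1 5 4)(2 3 7)
  after f': (1 6 5 4)(2 7 3)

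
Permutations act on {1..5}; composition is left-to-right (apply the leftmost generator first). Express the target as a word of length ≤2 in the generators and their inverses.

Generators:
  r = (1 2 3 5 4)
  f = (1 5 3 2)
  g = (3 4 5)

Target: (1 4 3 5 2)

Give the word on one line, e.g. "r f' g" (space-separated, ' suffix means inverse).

  after g: (3 4 5)
  after r': (1 4 3 5 2)

g r'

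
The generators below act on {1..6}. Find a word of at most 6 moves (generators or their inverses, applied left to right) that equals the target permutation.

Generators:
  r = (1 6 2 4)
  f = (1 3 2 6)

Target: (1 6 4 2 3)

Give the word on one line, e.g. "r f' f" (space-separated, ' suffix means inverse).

  after f: (1 3 2 6)
  after r: (1 3 4)
  after f': (2 3 4 6)
  after r: (1 6 4 2 3)

f r f' r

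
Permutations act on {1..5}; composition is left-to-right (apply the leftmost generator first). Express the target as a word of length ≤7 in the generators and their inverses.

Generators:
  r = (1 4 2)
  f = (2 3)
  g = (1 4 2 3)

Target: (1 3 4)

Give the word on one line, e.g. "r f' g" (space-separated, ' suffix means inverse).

r g' g' f f

  after r: (1 4 2)
  after g': (2 3)
  after g': (1 3 4)
  after f: (1 2 3 4)
  after f: (1 3 4)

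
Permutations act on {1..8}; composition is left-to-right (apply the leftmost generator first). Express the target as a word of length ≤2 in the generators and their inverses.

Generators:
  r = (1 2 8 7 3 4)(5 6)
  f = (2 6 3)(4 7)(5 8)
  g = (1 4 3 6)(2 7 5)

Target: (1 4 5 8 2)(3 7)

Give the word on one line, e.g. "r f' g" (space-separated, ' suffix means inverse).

f g

  after f: (2 6 3)(4 7)(5 8)
  after g: (1 4 5 8 2)(3 7)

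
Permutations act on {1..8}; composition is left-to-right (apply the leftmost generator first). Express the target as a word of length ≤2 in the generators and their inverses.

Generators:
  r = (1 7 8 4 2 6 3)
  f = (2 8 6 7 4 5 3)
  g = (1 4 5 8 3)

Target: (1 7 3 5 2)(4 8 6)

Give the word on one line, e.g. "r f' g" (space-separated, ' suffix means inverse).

  after f': (2 3 5 4 7 6 8)
  after r: (1 7 3 5 2)(4 8 6)

f' r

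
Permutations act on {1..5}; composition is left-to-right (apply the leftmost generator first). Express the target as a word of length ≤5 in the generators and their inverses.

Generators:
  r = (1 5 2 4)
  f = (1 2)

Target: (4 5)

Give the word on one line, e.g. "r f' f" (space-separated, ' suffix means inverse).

r f' f' r f

  after r: (1 5 2 4)
  after f': (1 5)(2 4)
  after f': (1 5 2 4)
  after r: (1 2)(4 5)
  after f: (4 5)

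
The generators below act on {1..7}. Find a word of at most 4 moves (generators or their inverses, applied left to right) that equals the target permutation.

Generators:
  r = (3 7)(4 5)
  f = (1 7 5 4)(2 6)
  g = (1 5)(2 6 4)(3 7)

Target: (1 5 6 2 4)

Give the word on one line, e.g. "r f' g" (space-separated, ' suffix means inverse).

r g'

  after r: (3 7)(4 5)
  after g': (1 5 6 2 4)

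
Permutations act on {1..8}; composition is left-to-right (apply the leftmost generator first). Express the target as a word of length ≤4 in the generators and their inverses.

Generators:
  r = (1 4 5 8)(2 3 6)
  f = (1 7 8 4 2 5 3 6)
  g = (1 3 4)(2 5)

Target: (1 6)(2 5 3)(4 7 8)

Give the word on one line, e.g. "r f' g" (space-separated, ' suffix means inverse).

  after g': (1 4 3)(2 5)
  after g': (1 3 4)
  after f: (1 6)(2 5 3)(4 7 8)

g' g' f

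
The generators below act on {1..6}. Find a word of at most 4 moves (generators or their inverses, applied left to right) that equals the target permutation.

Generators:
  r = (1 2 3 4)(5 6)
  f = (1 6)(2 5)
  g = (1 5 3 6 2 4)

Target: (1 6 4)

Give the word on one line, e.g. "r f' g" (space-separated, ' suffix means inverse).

  after r': (1 4 3 2)(5 6)
  after g': (1 2 4 5 3 6)
  after g': (1 6 4)

r' g' g'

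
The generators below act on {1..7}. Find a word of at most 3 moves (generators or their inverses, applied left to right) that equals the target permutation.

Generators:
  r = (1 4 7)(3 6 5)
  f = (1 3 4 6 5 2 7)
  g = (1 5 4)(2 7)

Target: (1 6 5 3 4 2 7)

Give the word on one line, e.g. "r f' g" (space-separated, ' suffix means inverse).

g g f

  after g: (1 5 4)(2 7)
  after g: (1 4 5)
  after f: (1 6 5 3 4 2 7)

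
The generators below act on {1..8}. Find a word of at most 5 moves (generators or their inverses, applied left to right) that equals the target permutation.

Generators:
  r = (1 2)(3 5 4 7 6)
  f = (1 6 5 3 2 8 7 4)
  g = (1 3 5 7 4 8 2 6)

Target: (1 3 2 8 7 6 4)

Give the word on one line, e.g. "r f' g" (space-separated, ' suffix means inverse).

r f' g r'

  after r: (1 2)(3 5 4 7 6)
  after f': (1 3 6 5 7)(2 4 8)
  after g: (1 5 4 2 8 6 7 3)
  after r': (1 3 2 8 7 6 4)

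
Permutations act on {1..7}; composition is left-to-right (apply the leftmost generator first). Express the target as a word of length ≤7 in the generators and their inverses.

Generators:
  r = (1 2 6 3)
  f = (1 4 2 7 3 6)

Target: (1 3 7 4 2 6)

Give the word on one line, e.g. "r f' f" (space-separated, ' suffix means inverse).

r' f r f r

  after r': (1 3 6 2)
  after f: (1 6 7 3)(2 4)
  after r: (1 3 2 4 6 7)
  after f: (1 6 3 7 4)
  after r: (1 3 7 4 2 6)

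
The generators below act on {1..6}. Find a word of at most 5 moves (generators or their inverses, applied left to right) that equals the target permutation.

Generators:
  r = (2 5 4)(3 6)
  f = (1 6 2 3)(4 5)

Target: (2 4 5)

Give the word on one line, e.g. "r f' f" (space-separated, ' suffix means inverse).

r' r' r' r'

  after r': (2 4 5)(3 6)
  after r': (2 5 4)
  after r': (3 6)
  after r': (2 4 5)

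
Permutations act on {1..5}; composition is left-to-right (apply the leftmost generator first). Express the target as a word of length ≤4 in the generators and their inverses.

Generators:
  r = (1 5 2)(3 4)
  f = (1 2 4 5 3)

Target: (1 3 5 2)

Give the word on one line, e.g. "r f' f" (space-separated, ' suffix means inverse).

  after f': (1 3 5 4 2)
  after r: (1 4)(2 5 3)
  after f: (1 5)(2 3 4)
  after f: (1 3 5 2)

f' r f f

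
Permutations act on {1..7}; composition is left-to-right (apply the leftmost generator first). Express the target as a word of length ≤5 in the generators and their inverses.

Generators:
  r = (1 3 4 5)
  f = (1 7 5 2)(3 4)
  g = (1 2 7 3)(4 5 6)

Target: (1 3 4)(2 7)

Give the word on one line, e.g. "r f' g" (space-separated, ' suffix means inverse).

  after r: (1 3 4 5)
  after f: (1 4 2)(5 7)
  after f: (1 3 4)(2 7)

r f f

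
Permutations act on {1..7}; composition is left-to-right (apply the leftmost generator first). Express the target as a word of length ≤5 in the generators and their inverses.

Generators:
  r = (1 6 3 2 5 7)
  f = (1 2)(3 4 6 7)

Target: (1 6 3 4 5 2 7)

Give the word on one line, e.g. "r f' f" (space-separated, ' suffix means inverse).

  after f': (1 2)(3 7 6 4)
  after r: (1 5 7 3)(2 6 4)
  after r: (1 7 2 3 6 4 5)
  after f': (1 6 3 4 5 2 7)

f' r r f'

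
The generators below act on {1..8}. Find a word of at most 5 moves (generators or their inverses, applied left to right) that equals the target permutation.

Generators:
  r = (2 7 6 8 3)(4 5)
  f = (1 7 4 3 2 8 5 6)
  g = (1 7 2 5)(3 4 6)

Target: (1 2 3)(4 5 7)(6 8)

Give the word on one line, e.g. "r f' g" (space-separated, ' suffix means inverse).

  after f': (1 6 5 8 2 3 4 7)
  after f': (1 5 2 4)(3 7 6 8)
  after g': (1 2 3)(4 5 7)(6 8)

f' f' g'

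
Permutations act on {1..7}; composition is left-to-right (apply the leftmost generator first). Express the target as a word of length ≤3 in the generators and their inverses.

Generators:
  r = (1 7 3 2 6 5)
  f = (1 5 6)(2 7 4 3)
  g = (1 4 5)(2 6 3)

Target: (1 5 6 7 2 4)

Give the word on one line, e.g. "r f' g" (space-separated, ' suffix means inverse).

r' f' r'

  after r': (1 5 6 2 3 7)
  after f': (2 4 7 6 3)
  after r': (1 5 6 7 2 4)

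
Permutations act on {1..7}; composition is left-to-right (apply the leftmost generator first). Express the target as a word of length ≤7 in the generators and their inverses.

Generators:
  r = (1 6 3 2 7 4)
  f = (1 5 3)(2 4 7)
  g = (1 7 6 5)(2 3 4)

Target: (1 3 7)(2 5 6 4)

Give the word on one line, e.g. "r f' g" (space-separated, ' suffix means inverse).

  after r': (1 4 7 2 3 6)
  after r': (1 7 3)(2 6 4)
  after f': (1 4 7 5)(2 6)
  after r: (2 3)(5 6 7)
  after f': (1 3 7)(2 5 6 4)

r' r' f' r f'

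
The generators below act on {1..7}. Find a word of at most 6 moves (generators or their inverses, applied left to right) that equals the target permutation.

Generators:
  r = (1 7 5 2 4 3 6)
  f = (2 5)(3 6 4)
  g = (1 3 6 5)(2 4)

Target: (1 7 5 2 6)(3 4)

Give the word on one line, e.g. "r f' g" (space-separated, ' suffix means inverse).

  after r': (1 6 3 4 2 5 7)
  after g: (1 5 7 3 2)
  after r': (1 7 4 2 6 3 5)
  after g': (1 7 2 3 6)
  after f: (1 7 5 2 6)(3 4)

r' g r' g' f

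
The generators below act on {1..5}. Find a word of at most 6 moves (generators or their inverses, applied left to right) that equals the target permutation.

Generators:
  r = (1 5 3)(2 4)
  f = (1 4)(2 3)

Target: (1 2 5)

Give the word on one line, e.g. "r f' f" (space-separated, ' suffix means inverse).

r f' r f

  after r: (1 5 3)(2 4)
  after f': (1 5 2)(3 4)
  after r: (1 3 2 5 4)
  after f: (1 2 5)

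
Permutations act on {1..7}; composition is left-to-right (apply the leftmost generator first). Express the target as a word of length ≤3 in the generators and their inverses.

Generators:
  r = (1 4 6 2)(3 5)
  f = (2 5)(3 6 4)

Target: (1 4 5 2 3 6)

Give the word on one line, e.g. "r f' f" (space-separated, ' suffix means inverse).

  after r': (1 2 6 4)(3 5)
  after r': (1 6)(2 4)
  after f: (1 4 5 2 3 6)

r' r' f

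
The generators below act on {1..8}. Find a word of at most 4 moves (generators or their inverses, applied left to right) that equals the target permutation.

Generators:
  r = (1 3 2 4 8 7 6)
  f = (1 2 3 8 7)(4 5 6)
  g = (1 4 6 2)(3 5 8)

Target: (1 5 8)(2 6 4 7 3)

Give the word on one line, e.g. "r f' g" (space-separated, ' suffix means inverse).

  after r': (1 6 7 8 4 2 3)
  after f: (1 4 3 2 8 5 6)
  after f: (1 5 4 8 6 2 7)
  after r: (1 5 8)(2 6 4 7 3)

r' f f r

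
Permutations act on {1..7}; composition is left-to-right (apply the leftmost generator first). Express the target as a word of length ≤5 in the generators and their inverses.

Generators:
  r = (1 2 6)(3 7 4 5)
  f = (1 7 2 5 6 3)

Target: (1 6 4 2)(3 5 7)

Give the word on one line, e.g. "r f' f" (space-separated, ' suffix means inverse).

  after f': (1 3 6 5 2 7)
  after f': (1 6 2)(3 5 7)
  after f': (1 5)(2 3)(6 7)
  after r: (1 3 6 4 5 2 7)
  after f': (1 6 4 2)(3 5 7)

f' f' f' r f'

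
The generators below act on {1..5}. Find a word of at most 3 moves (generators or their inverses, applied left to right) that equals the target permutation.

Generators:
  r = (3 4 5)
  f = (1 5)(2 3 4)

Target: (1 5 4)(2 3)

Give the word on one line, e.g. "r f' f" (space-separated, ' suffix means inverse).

  after r: (3 4 5)
  after f: (1 5 4)(2 3)

r f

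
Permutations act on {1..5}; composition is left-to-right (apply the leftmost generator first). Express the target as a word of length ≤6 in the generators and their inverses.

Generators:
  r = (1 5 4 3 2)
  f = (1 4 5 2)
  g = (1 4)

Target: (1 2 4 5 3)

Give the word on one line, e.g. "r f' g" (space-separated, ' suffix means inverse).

  after f: (1 4 5 2)
  after r': (1 5 3 4)
  after g': (1 5 3)
  after f: (1 2)(3 4 5)
  after g: (1 2 4 5 3)

f r' g' f g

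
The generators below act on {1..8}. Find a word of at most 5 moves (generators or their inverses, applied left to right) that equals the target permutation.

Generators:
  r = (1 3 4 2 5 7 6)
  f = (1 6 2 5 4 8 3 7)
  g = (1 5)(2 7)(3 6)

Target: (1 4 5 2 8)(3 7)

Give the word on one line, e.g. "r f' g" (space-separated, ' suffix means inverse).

r' f r'

  after r': (1 6 7 5 2 4 3)
  after f: (1 2 8 3 6)(4 7)
  after r': (1 4 5 2 8)(3 7)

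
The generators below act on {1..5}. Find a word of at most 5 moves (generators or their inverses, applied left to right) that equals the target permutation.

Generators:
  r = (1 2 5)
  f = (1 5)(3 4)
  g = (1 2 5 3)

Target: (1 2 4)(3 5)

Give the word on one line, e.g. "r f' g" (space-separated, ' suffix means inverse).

g' g' f g

  after g': (1 3 5 2)
  after g': (1 5)(2 3)
  after f: (2 4 3)
  after g: (1 2 4)(3 5)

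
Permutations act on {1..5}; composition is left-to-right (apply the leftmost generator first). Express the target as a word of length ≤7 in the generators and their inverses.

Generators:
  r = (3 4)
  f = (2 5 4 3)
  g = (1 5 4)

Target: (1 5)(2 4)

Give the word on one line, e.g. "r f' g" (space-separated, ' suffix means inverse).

  after g': (1 4 5)
  after f: (1 3 2 5)
  after f: (1 2 4 3 5)
  after f: (1 5)(2 3 4)
  after r': (1 5)(2 4)

g' f f f r'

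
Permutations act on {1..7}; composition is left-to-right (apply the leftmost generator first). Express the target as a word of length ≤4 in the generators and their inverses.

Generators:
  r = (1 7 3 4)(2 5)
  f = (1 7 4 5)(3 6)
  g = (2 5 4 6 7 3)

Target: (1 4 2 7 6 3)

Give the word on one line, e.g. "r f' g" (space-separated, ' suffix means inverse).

g' r'

  after g': (2 3 7 6 4 5)
  after r': (1 4 2 7 6 3)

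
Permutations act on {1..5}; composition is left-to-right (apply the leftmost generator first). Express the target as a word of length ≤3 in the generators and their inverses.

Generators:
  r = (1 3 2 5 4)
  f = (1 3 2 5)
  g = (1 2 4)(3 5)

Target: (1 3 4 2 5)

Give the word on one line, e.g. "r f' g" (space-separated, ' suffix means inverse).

f' g'

  after f': (1 5 2 3)
  after g': (1 3 4 2 5)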